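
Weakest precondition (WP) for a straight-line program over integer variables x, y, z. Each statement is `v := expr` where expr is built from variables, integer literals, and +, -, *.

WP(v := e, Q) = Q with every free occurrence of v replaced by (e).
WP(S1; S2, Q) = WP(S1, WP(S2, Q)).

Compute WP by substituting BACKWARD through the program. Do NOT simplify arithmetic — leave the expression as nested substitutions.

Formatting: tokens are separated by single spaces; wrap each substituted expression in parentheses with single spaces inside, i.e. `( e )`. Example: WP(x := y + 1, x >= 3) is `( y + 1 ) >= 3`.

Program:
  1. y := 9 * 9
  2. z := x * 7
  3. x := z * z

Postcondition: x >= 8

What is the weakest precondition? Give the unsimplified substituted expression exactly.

post: x >= 8
stmt 3: x := z * z  -- replace 1 occurrence(s) of x with (z * z)
  => ( z * z ) >= 8
stmt 2: z := x * 7  -- replace 2 occurrence(s) of z with (x * 7)
  => ( ( x * 7 ) * ( x * 7 ) ) >= 8
stmt 1: y := 9 * 9  -- replace 0 occurrence(s) of y with (9 * 9)
  => ( ( x * 7 ) * ( x * 7 ) ) >= 8

Answer: ( ( x * 7 ) * ( x * 7 ) ) >= 8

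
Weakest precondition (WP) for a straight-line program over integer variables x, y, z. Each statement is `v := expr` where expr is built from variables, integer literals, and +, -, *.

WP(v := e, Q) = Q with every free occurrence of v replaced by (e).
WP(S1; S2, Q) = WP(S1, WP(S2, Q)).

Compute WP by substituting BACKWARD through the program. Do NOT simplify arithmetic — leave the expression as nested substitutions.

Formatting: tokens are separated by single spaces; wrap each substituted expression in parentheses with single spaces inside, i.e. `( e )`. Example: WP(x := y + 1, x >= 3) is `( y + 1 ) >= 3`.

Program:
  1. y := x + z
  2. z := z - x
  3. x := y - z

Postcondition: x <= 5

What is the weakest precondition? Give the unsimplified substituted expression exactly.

post: x <= 5
stmt 3: x := y - z  -- replace 1 occurrence(s) of x with (y - z)
  => ( y - z ) <= 5
stmt 2: z := z - x  -- replace 1 occurrence(s) of z with (z - x)
  => ( y - ( z - x ) ) <= 5
stmt 1: y := x + z  -- replace 1 occurrence(s) of y with (x + z)
  => ( ( x + z ) - ( z - x ) ) <= 5

Answer: ( ( x + z ) - ( z - x ) ) <= 5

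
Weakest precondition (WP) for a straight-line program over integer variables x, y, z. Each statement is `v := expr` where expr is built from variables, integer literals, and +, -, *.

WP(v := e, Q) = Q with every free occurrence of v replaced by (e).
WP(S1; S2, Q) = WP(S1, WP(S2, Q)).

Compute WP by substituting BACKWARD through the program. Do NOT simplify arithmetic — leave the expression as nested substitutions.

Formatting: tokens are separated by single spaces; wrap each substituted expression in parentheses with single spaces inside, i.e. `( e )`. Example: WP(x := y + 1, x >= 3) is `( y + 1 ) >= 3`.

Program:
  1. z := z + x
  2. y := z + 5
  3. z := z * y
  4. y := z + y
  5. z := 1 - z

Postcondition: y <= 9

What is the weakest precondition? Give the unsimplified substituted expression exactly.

post: y <= 9
stmt 5: z := 1 - z  -- replace 0 occurrence(s) of z with (1 - z)
  => y <= 9
stmt 4: y := z + y  -- replace 1 occurrence(s) of y with (z + y)
  => ( z + y ) <= 9
stmt 3: z := z * y  -- replace 1 occurrence(s) of z with (z * y)
  => ( ( z * y ) + y ) <= 9
stmt 2: y := z + 5  -- replace 2 occurrence(s) of y with (z + 5)
  => ( ( z * ( z + 5 ) ) + ( z + 5 ) ) <= 9
stmt 1: z := z + x  -- replace 3 occurrence(s) of z with (z + x)
  => ( ( ( z + x ) * ( ( z + x ) + 5 ) ) + ( ( z + x ) + 5 ) ) <= 9

Answer: ( ( ( z + x ) * ( ( z + x ) + 5 ) ) + ( ( z + x ) + 5 ) ) <= 9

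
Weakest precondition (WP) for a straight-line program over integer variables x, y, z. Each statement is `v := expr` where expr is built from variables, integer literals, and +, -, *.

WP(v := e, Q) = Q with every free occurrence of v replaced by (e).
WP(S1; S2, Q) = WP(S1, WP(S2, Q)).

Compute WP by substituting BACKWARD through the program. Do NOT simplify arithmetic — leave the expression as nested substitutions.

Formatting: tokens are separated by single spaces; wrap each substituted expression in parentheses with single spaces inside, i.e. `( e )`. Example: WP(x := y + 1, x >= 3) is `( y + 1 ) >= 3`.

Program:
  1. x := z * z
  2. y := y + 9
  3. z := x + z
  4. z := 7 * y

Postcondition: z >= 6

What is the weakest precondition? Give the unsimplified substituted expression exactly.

post: z >= 6
stmt 4: z := 7 * y  -- replace 1 occurrence(s) of z with (7 * y)
  => ( 7 * y ) >= 6
stmt 3: z := x + z  -- replace 0 occurrence(s) of z with (x + z)
  => ( 7 * y ) >= 6
stmt 2: y := y + 9  -- replace 1 occurrence(s) of y with (y + 9)
  => ( 7 * ( y + 9 ) ) >= 6
stmt 1: x := z * z  -- replace 0 occurrence(s) of x with (z * z)
  => ( 7 * ( y + 9 ) ) >= 6

Answer: ( 7 * ( y + 9 ) ) >= 6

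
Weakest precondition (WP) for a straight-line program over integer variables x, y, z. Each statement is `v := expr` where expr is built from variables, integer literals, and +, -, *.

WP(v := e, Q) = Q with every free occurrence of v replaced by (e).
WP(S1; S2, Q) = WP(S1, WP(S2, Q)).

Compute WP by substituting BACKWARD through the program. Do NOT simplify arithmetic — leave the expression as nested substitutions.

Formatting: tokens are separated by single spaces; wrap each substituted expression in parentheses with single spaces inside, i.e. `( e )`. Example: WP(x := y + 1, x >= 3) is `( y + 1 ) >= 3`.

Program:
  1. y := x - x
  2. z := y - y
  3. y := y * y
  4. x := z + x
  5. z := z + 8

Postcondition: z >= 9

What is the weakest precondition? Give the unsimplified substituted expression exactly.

Answer: ( ( ( x - x ) - ( x - x ) ) + 8 ) >= 9

Derivation:
post: z >= 9
stmt 5: z := z + 8  -- replace 1 occurrence(s) of z with (z + 8)
  => ( z + 8 ) >= 9
stmt 4: x := z + x  -- replace 0 occurrence(s) of x with (z + x)
  => ( z + 8 ) >= 9
stmt 3: y := y * y  -- replace 0 occurrence(s) of y with (y * y)
  => ( z + 8 ) >= 9
stmt 2: z := y - y  -- replace 1 occurrence(s) of z with (y - y)
  => ( ( y - y ) + 8 ) >= 9
stmt 1: y := x - x  -- replace 2 occurrence(s) of y with (x - x)
  => ( ( ( x - x ) - ( x - x ) ) + 8 ) >= 9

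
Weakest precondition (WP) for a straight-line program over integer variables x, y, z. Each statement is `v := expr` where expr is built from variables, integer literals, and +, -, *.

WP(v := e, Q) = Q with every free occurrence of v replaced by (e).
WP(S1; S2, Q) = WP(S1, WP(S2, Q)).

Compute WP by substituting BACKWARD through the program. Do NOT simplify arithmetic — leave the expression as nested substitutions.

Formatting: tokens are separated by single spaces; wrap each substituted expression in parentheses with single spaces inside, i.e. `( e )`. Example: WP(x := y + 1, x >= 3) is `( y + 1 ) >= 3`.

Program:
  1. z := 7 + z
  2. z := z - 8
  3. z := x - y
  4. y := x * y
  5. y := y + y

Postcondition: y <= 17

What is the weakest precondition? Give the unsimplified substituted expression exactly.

post: y <= 17
stmt 5: y := y + y  -- replace 1 occurrence(s) of y with (y + y)
  => ( y + y ) <= 17
stmt 4: y := x * y  -- replace 2 occurrence(s) of y with (x * y)
  => ( ( x * y ) + ( x * y ) ) <= 17
stmt 3: z := x - y  -- replace 0 occurrence(s) of z with (x - y)
  => ( ( x * y ) + ( x * y ) ) <= 17
stmt 2: z := z - 8  -- replace 0 occurrence(s) of z with (z - 8)
  => ( ( x * y ) + ( x * y ) ) <= 17
stmt 1: z := 7 + z  -- replace 0 occurrence(s) of z with (7 + z)
  => ( ( x * y ) + ( x * y ) ) <= 17

Answer: ( ( x * y ) + ( x * y ) ) <= 17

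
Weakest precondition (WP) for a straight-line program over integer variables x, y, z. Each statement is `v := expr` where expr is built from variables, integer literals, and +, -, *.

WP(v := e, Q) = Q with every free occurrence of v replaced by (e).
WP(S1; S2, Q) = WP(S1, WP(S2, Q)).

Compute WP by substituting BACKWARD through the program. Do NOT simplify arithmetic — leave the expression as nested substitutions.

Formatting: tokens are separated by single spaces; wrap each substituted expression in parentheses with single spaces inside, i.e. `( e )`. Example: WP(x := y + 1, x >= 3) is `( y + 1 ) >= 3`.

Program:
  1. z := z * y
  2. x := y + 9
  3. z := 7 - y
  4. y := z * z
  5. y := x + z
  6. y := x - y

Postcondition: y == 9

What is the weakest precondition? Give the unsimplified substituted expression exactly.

Answer: ( ( y + 9 ) - ( ( y + 9 ) + ( 7 - y ) ) ) == 9

Derivation:
post: y == 9
stmt 6: y := x - y  -- replace 1 occurrence(s) of y with (x - y)
  => ( x - y ) == 9
stmt 5: y := x + z  -- replace 1 occurrence(s) of y with (x + z)
  => ( x - ( x + z ) ) == 9
stmt 4: y := z * z  -- replace 0 occurrence(s) of y with (z * z)
  => ( x - ( x + z ) ) == 9
stmt 3: z := 7 - y  -- replace 1 occurrence(s) of z with (7 - y)
  => ( x - ( x + ( 7 - y ) ) ) == 9
stmt 2: x := y + 9  -- replace 2 occurrence(s) of x with (y + 9)
  => ( ( y + 9 ) - ( ( y + 9 ) + ( 7 - y ) ) ) == 9
stmt 1: z := z * y  -- replace 0 occurrence(s) of z with (z * y)
  => ( ( y + 9 ) - ( ( y + 9 ) + ( 7 - y ) ) ) == 9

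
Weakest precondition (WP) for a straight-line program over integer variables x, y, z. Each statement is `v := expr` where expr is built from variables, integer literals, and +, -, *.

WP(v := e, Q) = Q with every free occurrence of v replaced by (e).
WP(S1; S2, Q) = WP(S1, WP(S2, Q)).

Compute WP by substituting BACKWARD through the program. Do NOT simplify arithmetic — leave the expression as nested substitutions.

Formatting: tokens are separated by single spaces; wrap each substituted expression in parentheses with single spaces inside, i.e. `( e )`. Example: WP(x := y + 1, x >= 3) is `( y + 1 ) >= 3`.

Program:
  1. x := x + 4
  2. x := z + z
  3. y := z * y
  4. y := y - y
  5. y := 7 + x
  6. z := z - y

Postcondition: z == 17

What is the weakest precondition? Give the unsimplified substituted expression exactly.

Answer: ( z - ( 7 + ( z + z ) ) ) == 17

Derivation:
post: z == 17
stmt 6: z := z - y  -- replace 1 occurrence(s) of z with (z - y)
  => ( z - y ) == 17
stmt 5: y := 7 + x  -- replace 1 occurrence(s) of y with (7 + x)
  => ( z - ( 7 + x ) ) == 17
stmt 4: y := y - y  -- replace 0 occurrence(s) of y with (y - y)
  => ( z - ( 7 + x ) ) == 17
stmt 3: y := z * y  -- replace 0 occurrence(s) of y with (z * y)
  => ( z - ( 7 + x ) ) == 17
stmt 2: x := z + z  -- replace 1 occurrence(s) of x with (z + z)
  => ( z - ( 7 + ( z + z ) ) ) == 17
stmt 1: x := x + 4  -- replace 0 occurrence(s) of x with (x + 4)
  => ( z - ( 7 + ( z + z ) ) ) == 17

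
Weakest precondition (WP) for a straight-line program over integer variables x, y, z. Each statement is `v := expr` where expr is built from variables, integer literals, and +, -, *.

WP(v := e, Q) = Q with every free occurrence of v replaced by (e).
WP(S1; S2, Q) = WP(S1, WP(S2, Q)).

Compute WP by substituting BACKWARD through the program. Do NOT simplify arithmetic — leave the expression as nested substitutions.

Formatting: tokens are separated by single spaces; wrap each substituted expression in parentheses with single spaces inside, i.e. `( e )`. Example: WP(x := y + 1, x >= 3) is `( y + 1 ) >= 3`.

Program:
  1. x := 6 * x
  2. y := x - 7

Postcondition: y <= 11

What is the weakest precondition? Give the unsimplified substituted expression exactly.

Answer: ( ( 6 * x ) - 7 ) <= 11

Derivation:
post: y <= 11
stmt 2: y := x - 7  -- replace 1 occurrence(s) of y with (x - 7)
  => ( x - 7 ) <= 11
stmt 1: x := 6 * x  -- replace 1 occurrence(s) of x with (6 * x)
  => ( ( 6 * x ) - 7 ) <= 11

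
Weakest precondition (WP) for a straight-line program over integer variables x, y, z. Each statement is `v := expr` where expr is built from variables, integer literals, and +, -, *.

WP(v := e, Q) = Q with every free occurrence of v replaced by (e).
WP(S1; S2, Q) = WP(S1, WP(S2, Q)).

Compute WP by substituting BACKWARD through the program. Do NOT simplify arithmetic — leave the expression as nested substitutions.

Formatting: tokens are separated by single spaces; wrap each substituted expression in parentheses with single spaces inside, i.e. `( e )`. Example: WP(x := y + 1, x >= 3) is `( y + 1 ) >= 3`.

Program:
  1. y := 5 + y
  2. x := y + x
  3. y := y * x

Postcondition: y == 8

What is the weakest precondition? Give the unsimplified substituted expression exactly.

Answer: ( ( 5 + y ) * ( ( 5 + y ) + x ) ) == 8

Derivation:
post: y == 8
stmt 3: y := y * x  -- replace 1 occurrence(s) of y with (y * x)
  => ( y * x ) == 8
stmt 2: x := y + x  -- replace 1 occurrence(s) of x with (y + x)
  => ( y * ( y + x ) ) == 8
stmt 1: y := 5 + y  -- replace 2 occurrence(s) of y with (5 + y)
  => ( ( 5 + y ) * ( ( 5 + y ) + x ) ) == 8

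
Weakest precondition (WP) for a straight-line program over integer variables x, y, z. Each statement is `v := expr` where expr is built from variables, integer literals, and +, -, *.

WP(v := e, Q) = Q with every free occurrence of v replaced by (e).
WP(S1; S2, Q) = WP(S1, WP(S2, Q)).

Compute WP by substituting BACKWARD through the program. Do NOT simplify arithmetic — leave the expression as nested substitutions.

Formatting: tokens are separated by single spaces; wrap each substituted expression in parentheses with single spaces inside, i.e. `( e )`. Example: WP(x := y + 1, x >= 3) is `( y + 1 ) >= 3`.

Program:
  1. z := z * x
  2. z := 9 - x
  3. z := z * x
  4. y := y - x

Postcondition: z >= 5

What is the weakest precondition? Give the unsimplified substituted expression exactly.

Answer: ( ( 9 - x ) * x ) >= 5

Derivation:
post: z >= 5
stmt 4: y := y - x  -- replace 0 occurrence(s) of y with (y - x)
  => z >= 5
stmt 3: z := z * x  -- replace 1 occurrence(s) of z with (z * x)
  => ( z * x ) >= 5
stmt 2: z := 9 - x  -- replace 1 occurrence(s) of z with (9 - x)
  => ( ( 9 - x ) * x ) >= 5
stmt 1: z := z * x  -- replace 0 occurrence(s) of z with (z * x)
  => ( ( 9 - x ) * x ) >= 5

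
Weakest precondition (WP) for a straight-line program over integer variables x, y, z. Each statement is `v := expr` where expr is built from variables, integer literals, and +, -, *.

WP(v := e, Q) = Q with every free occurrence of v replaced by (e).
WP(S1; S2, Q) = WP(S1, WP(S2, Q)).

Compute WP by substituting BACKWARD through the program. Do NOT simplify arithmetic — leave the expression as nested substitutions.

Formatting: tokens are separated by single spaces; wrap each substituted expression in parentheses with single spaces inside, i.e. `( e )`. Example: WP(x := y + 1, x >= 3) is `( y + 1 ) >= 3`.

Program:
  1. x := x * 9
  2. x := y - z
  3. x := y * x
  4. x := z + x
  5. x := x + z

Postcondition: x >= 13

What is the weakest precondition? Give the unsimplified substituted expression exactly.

post: x >= 13
stmt 5: x := x + z  -- replace 1 occurrence(s) of x with (x + z)
  => ( x + z ) >= 13
stmt 4: x := z + x  -- replace 1 occurrence(s) of x with (z + x)
  => ( ( z + x ) + z ) >= 13
stmt 3: x := y * x  -- replace 1 occurrence(s) of x with (y * x)
  => ( ( z + ( y * x ) ) + z ) >= 13
stmt 2: x := y - z  -- replace 1 occurrence(s) of x with (y - z)
  => ( ( z + ( y * ( y - z ) ) ) + z ) >= 13
stmt 1: x := x * 9  -- replace 0 occurrence(s) of x with (x * 9)
  => ( ( z + ( y * ( y - z ) ) ) + z ) >= 13

Answer: ( ( z + ( y * ( y - z ) ) ) + z ) >= 13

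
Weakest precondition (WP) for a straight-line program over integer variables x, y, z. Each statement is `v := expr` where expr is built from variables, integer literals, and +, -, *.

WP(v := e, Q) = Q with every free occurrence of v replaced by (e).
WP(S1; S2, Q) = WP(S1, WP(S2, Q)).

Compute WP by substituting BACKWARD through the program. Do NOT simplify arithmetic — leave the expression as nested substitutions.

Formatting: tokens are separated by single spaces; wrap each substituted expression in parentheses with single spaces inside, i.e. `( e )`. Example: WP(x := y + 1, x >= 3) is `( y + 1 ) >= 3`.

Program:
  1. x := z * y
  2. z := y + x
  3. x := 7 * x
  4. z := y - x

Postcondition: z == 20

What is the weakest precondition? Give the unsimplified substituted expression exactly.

Answer: ( y - ( 7 * ( z * y ) ) ) == 20

Derivation:
post: z == 20
stmt 4: z := y - x  -- replace 1 occurrence(s) of z with (y - x)
  => ( y - x ) == 20
stmt 3: x := 7 * x  -- replace 1 occurrence(s) of x with (7 * x)
  => ( y - ( 7 * x ) ) == 20
stmt 2: z := y + x  -- replace 0 occurrence(s) of z with (y + x)
  => ( y - ( 7 * x ) ) == 20
stmt 1: x := z * y  -- replace 1 occurrence(s) of x with (z * y)
  => ( y - ( 7 * ( z * y ) ) ) == 20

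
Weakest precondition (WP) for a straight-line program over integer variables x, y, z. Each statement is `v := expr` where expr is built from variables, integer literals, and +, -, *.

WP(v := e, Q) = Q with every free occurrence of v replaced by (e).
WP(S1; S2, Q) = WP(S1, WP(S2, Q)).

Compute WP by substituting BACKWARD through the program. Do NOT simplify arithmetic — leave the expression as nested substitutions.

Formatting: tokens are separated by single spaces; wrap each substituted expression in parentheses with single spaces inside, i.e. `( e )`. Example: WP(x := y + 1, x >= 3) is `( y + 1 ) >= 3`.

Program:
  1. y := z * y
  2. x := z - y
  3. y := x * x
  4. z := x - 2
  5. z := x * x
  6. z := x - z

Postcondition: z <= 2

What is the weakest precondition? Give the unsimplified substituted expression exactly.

Answer: ( ( z - ( z * y ) ) - ( ( z - ( z * y ) ) * ( z - ( z * y ) ) ) ) <= 2

Derivation:
post: z <= 2
stmt 6: z := x - z  -- replace 1 occurrence(s) of z with (x - z)
  => ( x - z ) <= 2
stmt 5: z := x * x  -- replace 1 occurrence(s) of z with (x * x)
  => ( x - ( x * x ) ) <= 2
stmt 4: z := x - 2  -- replace 0 occurrence(s) of z with (x - 2)
  => ( x - ( x * x ) ) <= 2
stmt 3: y := x * x  -- replace 0 occurrence(s) of y with (x * x)
  => ( x - ( x * x ) ) <= 2
stmt 2: x := z - y  -- replace 3 occurrence(s) of x with (z - y)
  => ( ( z - y ) - ( ( z - y ) * ( z - y ) ) ) <= 2
stmt 1: y := z * y  -- replace 3 occurrence(s) of y with (z * y)
  => ( ( z - ( z * y ) ) - ( ( z - ( z * y ) ) * ( z - ( z * y ) ) ) ) <= 2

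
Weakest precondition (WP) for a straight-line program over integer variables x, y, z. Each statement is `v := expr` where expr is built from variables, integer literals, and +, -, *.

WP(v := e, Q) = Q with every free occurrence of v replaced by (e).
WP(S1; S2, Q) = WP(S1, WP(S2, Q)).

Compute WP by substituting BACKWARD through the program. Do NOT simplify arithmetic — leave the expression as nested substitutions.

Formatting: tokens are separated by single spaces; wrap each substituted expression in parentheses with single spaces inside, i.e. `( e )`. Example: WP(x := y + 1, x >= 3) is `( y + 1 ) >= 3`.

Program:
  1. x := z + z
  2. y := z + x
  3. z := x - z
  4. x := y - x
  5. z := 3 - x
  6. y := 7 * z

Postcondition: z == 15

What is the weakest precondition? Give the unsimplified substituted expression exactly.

Answer: ( 3 - ( ( z + ( z + z ) ) - ( z + z ) ) ) == 15

Derivation:
post: z == 15
stmt 6: y := 7 * z  -- replace 0 occurrence(s) of y with (7 * z)
  => z == 15
stmt 5: z := 3 - x  -- replace 1 occurrence(s) of z with (3 - x)
  => ( 3 - x ) == 15
stmt 4: x := y - x  -- replace 1 occurrence(s) of x with (y - x)
  => ( 3 - ( y - x ) ) == 15
stmt 3: z := x - z  -- replace 0 occurrence(s) of z with (x - z)
  => ( 3 - ( y - x ) ) == 15
stmt 2: y := z + x  -- replace 1 occurrence(s) of y with (z + x)
  => ( 3 - ( ( z + x ) - x ) ) == 15
stmt 1: x := z + z  -- replace 2 occurrence(s) of x with (z + z)
  => ( 3 - ( ( z + ( z + z ) ) - ( z + z ) ) ) == 15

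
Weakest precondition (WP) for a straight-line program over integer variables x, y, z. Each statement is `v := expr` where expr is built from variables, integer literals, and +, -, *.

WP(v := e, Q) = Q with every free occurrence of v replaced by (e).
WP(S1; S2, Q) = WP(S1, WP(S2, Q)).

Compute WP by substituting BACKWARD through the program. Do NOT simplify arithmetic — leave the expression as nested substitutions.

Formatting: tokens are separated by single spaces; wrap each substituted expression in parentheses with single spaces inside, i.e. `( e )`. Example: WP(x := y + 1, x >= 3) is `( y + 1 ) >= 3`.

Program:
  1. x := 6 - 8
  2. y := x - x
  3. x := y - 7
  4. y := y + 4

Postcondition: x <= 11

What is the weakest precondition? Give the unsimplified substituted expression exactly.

post: x <= 11
stmt 4: y := y + 4  -- replace 0 occurrence(s) of y with (y + 4)
  => x <= 11
stmt 3: x := y - 7  -- replace 1 occurrence(s) of x with (y - 7)
  => ( y - 7 ) <= 11
stmt 2: y := x - x  -- replace 1 occurrence(s) of y with (x - x)
  => ( ( x - x ) - 7 ) <= 11
stmt 1: x := 6 - 8  -- replace 2 occurrence(s) of x with (6 - 8)
  => ( ( ( 6 - 8 ) - ( 6 - 8 ) ) - 7 ) <= 11

Answer: ( ( ( 6 - 8 ) - ( 6 - 8 ) ) - 7 ) <= 11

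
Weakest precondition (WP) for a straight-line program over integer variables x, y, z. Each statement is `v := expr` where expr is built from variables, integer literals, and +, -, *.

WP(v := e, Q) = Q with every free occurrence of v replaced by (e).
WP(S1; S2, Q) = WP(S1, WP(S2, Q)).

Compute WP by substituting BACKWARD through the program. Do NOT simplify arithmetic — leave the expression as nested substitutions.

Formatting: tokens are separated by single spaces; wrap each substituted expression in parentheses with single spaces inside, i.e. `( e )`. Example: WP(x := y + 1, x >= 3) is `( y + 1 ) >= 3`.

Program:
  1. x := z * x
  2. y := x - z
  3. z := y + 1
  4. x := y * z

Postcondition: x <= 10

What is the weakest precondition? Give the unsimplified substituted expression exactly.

post: x <= 10
stmt 4: x := y * z  -- replace 1 occurrence(s) of x with (y * z)
  => ( y * z ) <= 10
stmt 3: z := y + 1  -- replace 1 occurrence(s) of z with (y + 1)
  => ( y * ( y + 1 ) ) <= 10
stmt 2: y := x - z  -- replace 2 occurrence(s) of y with (x - z)
  => ( ( x - z ) * ( ( x - z ) + 1 ) ) <= 10
stmt 1: x := z * x  -- replace 2 occurrence(s) of x with (z * x)
  => ( ( ( z * x ) - z ) * ( ( ( z * x ) - z ) + 1 ) ) <= 10

Answer: ( ( ( z * x ) - z ) * ( ( ( z * x ) - z ) + 1 ) ) <= 10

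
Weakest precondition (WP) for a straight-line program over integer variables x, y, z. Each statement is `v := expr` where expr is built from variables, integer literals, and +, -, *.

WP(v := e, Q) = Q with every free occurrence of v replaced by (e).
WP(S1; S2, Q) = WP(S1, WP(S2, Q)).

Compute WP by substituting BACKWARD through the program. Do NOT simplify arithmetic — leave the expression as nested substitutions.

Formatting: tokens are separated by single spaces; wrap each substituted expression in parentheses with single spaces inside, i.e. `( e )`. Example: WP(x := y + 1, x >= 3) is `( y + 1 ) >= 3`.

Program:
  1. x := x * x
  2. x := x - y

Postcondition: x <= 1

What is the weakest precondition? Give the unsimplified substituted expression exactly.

post: x <= 1
stmt 2: x := x - y  -- replace 1 occurrence(s) of x with (x - y)
  => ( x - y ) <= 1
stmt 1: x := x * x  -- replace 1 occurrence(s) of x with (x * x)
  => ( ( x * x ) - y ) <= 1

Answer: ( ( x * x ) - y ) <= 1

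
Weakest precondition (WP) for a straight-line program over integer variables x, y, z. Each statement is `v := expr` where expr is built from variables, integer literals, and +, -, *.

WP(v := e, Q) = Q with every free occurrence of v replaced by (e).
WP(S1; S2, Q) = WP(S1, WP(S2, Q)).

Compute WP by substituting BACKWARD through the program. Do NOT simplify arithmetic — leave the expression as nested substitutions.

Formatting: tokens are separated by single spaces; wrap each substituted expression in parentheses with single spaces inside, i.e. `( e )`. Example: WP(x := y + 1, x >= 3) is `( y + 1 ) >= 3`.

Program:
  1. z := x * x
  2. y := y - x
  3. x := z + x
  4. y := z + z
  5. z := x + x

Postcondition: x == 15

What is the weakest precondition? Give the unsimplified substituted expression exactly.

post: x == 15
stmt 5: z := x + x  -- replace 0 occurrence(s) of z with (x + x)
  => x == 15
stmt 4: y := z + z  -- replace 0 occurrence(s) of y with (z + z)
  => x == 15
stmt 3: x := z + x  -- replace 1 occurrence(s) of x with (z + x)
  => ( z + x ) == 15
stmt 2: y := y - x  -- replace 0 occurrence(s) of y with (y - x)
  => ( z + x ) == 15
stmt 1: z := x * x  -- replace 1 occurrence(s) of z with (x * x)
  => ( ( x * x ) + x ) == 15

Answer: ( ( x * x ) + x ) == 15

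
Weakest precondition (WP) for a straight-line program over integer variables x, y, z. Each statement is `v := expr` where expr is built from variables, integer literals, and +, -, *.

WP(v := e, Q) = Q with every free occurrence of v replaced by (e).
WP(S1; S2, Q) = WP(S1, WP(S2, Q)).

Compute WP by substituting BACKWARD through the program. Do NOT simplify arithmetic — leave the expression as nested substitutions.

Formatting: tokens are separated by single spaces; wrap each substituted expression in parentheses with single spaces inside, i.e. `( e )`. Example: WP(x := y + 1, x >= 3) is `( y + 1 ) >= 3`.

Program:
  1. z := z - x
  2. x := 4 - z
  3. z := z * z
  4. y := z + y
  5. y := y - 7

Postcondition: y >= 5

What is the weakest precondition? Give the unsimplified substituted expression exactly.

Answer: ( ( ( ( z - x ) * ( z - x ) ) + y ) - 7 ) >= 5

Derivation:
post: y >= 5
stmt 5: y := y - 7  -- replace 1 occurrence(s) of y with (y - 7)
  => ( y - 7 ) >= 5
stmt 4: y := z + y  -- replace 1 occurrence(s) of y with (z + y)
  => ( ( z + y ) - 7 ) >= 5
stmt 3: z := z * z  -- replace 1 occurrence(s) of z with (z * z)
  => ( ( ( z * z ) + y ) - 7 ) >= 5
stmt 2: x := 4 - z  -- replace 0 occurrence(s) of x with (4 - z)
  => ( ( ( z * z ) + y ) - 7 ) >= 5
stmt 1: z := z - x  -- replace 2 occurrence(s) of z with (z - x)
  => ( ( ( ( z - x ) * ( z - x ) ) + y ) - 7 ) >= 5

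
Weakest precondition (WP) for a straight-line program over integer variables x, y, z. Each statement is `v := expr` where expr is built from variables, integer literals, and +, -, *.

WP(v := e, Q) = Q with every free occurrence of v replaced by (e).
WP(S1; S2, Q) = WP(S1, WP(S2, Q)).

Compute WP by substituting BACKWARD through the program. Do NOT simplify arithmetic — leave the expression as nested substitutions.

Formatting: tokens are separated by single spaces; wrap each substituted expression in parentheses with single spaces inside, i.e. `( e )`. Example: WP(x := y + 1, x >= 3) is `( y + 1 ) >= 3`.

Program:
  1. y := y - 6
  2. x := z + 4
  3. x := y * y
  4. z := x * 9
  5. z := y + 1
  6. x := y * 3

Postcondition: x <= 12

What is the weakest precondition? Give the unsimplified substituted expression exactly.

Answer: ( ( y - 6 ) * 3 ) <= 12

Derivation:
post: x <= 12
stmt 6: x := y * 3  -- replace 1 occurrence(s) of x with (y * 3)
  => ( y * 3 ) <= 12
stmt 5: z := y + 1  -- replace 0 occurrence(s) of z with (y + 1)
  => ( y * 3 ) <= 12
stmt 4: z := x * 9  -- replace 0 occurrence(s) of z with (x * 9)
  => ( y * 3 ) <= 12
stmt 3: x := y * y  -- replace 0 occurrence(s) of x with (y * y)
  => ( y * 3 ) <= 12
stmt 2: x := z + 4  -- replace 0 occurrence(s) of x with (z + 4)
  => ( y * 3 ) <= 12
stmt 1: y := y - 6  -- replace 1 occurrence(s) of y with (y - 6)
  => ( ( y - 6 ) * 3 ) <= 12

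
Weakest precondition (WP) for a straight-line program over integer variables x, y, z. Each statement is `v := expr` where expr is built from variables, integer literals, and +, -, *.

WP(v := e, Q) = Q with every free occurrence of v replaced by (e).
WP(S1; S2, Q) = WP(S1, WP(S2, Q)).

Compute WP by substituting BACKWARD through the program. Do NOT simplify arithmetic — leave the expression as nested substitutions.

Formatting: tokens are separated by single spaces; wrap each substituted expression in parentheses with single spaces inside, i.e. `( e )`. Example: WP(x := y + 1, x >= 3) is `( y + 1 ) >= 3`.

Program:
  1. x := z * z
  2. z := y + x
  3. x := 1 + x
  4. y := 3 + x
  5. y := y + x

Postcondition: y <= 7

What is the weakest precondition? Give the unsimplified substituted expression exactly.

Answer: ( ( 3 + ( 1 + ( z * z ) ) ) + ( 1 + ( z * z ) ) ) <= 7

Derivation:
post: y <= 7
stmt 5: y := y + x  -- replace 1 occurrence(s) of y with (y + x)
  => ( y + x ) <= 7
stmt 4: y := 3 + x  -- replace 1 occurrence(s) of y with (3 + x)
  => ( ( 3 + x ) + x ) <= 7
stmt 3: x := 1 + x  -- replace 2 occurrence(s) of x with (1 + x)
  => ( ( 3 + ( 1 + x ) ) + ( 1 + x ) ) <= 7
stmt 2: z := y + x  -- replace 0 occurrence(s) of z with (y + x)
  => ( ( 3 + ( 1 + x ) ) + ( 1 + x ) ) <= 7
stmt 1: x := z * z  -- replace 2 occurrence(s) of x with (z * z)
  => ( ( 3 + ( 1 + ( z * z ) ) ) + ( 1 + ( z * z ) ) ) <= 7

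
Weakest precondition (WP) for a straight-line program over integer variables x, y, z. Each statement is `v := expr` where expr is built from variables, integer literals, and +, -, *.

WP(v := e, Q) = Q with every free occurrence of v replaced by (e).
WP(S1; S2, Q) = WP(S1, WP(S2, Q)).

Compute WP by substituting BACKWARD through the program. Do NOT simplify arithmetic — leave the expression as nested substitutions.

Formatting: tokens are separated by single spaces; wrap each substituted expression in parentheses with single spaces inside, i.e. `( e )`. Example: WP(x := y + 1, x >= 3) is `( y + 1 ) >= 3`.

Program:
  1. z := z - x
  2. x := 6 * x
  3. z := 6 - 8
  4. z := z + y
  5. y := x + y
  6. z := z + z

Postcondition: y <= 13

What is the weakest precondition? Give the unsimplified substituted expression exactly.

post: y <= 13
stmt 6: z := z + z  -- replace 0 occurrence(s) of z with (z + z)
  => y <= 13
stmt 5: y := x + y  -- replace 1 occurrence(s) of y with (x + y)
  => ( x + y ) <= 13
stmt 4: z := z + y  -- replace 0 occurrence(s) of z with (z + y)
  => ( x + y ) <= 13
stmt 3: z := 6 - 8  -- replace 0 occurrence(s) of z with (6 - 8)
  => ( x + y ) <= 13
stmt 2: x := 6 * x  -- replace 1 occurrence(s) of x with (6 * x)
  => ( ( 6 * x ) + y ) <= 13
stmt 1: z := z - x  -- replace 0 occurrence(s) of z with (z - x)
  => ( ( 6 * x ) + y ) <= 13

Answer: ( ( 6 * x ) + y ) <= 13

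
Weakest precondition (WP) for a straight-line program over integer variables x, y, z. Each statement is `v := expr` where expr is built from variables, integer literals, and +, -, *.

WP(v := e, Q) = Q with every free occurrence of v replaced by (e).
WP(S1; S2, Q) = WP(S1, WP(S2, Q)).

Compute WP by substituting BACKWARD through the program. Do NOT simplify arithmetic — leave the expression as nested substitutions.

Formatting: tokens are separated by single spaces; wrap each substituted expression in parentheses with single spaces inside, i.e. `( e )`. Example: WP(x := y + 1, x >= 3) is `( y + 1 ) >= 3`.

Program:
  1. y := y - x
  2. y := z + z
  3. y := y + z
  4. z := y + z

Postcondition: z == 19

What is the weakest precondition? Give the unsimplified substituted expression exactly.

post: z == 19
stmt 4: z := y + z  -- replace 1 occurrence(s) of z with (y + z)
  => ( y + z ) == 19
stmt 3: y := y + z  -- replace 1 occurrence(s) of y with (y + z)
  => ( ( y + z ) + z ) == 19
stmt 2: y := z + z  -- replace 1 occurrence(s) of y with (z + z)
  => ( ( ( z + z ) + z ) + z ) == 19
stmt 1: y := y - x  -- replace 0 occurrence(s) of y with (y - x)
  => ( ( ( z + z ) + z ) + z ) == 19

Answer: ( ( ( z + z ) + z ) + z ) == 19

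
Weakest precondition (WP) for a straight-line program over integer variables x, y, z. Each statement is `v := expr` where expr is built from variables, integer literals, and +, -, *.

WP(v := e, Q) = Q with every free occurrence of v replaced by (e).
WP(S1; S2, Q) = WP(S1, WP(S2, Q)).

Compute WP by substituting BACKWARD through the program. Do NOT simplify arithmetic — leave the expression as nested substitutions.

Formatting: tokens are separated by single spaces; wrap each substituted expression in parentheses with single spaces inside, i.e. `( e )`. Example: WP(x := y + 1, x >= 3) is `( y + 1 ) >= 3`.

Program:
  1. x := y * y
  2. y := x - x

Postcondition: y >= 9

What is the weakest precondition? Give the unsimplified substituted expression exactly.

Answer: ( ( y * y ) - ( y * y ) ) >= 9

Derivation:
post: y >= 9
stmt 2: y := x - x  -- replace 1 occurrence(s) of y with (x - x)
  => ( x - x ) >= 9
stmt 1: x := y * y  -- replace 2 occurrence(s) of x with (y * y)
  => ( ( y * y ) - ( y * y ) ) >= 9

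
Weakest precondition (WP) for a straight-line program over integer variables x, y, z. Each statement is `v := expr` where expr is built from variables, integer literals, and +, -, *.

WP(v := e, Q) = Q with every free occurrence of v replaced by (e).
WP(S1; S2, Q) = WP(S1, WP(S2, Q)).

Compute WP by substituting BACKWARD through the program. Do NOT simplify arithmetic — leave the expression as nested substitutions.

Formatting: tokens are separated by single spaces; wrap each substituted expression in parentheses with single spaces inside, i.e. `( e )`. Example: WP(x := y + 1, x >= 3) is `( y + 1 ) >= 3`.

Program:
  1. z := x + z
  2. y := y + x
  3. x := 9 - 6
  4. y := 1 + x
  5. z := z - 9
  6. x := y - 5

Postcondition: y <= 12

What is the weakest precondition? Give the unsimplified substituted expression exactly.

Answer: ( 1 + ( 9 - 6 ) ) <= 12

Derivation:
post: y <= 12
stmt 6: x := y - 5  -- replace 0 occurrence(s) of x with (y - 5)
  => y <= 12
stmt 5: z := z - 9  -- replace 0 occurrence(s) of z with (z - 9)
  => y <= 12
stmt 4: y := 1 + x  -- replace 1 occurrence(s) of y with (1 + x)
  => ( 1 + x ) <= 12
stmt 3: x := 9 - 6  -- replace 1 occurrence(s) of x with (9 - 6)
  => ( 1 + ( 9 - 6 ) ) <= 12
stmt 2: y := y + x  -- replace 0 occurrence(s) of y with (y + x)
  => ( 1 + ( 9 - 6 ) ) <= 12
stmt 1: z := x + z  -- replace 0 occurrence(s) of z with (x + z)
  => ( 1 + ( 9 - 6 ) ) <= 12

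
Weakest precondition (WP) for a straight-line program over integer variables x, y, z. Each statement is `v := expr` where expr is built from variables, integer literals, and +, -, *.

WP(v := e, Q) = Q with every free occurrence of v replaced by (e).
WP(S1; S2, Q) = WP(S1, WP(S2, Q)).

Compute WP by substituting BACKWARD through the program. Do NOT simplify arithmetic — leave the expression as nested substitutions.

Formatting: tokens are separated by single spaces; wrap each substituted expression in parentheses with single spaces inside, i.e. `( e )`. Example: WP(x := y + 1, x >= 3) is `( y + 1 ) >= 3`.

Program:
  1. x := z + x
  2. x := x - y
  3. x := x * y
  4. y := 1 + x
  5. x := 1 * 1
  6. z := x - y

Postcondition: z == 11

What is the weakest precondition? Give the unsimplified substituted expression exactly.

post: z == 11
stmt 6: z := x - y  -- replace 1 occurrence(s) of z with (x - y)
  => ( x - y ) == 11
stmt 5: x := 1 * 1  -- replace 1 occurrence(s) of x with (1 * 1)
  => ( ( 1 * 1 ) - y ) == 11
stmt 4: y := 1 + x  -- replace 1 occurrence(s) of y with (1 + x)
  => ( ( 1 * 1 ) - ( 1 + x ) ) == 11
stmt 3: x := x * y  -- replace 1 occurrence(s) of x with (x * y)
  => ( ( 1 * 1 ) - ( 1 + ( x * y ) ) ) == 11
stmt 2: x := x - y  -- replace 1 occurrence(s) of x with (x - y)
  => ( ( 1 * 1 ) - ( 1 + ( ( x - y ) * y ) ) ) == 11
stmt 1: x := z + x  -- replace 1 occurrence(s) of x with (z + x)
  => ( ( 1 * 1 ) - ( 1 + ( ( ( z + x ) - y ) * y ) ) ) == 11

Answer: ( ( 1 * 1 ) - ( 1 + ( ( ( z + x ) - y ) * y ) ) ) == 11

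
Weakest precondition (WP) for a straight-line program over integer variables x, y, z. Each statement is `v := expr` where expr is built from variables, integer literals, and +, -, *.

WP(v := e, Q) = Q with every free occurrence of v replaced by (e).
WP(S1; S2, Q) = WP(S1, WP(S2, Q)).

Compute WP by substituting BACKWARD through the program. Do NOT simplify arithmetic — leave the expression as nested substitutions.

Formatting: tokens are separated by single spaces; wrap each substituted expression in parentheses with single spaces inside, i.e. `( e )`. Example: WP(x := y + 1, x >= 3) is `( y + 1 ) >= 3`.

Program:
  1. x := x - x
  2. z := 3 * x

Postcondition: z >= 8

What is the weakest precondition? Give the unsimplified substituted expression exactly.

post: z >= 8
stmt 2: z := 3 * x  -- replace 1 occurrence(s) of z with (3 * x)
  => ( 3 * x ) >= 8
stmt 1: x := x - x  -- replace 1 occurrence(s) of x with (x - x)
  => ( 3 * ( x - x ) ) >= 8

Answer: ( 3 * ( x - x ) ) >= 8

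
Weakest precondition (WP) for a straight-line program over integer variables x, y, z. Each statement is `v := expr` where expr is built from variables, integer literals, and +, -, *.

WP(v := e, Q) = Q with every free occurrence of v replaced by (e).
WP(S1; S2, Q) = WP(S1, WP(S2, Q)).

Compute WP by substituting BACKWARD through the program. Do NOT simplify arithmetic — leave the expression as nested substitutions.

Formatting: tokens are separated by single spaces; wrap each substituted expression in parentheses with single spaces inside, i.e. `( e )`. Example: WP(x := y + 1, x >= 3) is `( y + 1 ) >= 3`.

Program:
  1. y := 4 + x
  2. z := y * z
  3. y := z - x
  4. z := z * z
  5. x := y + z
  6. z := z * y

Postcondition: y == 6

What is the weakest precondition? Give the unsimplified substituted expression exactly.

post: y == 6
stmt 6: z := z * y  -- replace 0 occurrence(s) of z with (z * y)
  => y == 6
stmt 5: x := y + z  -- replace 0 occurrence(s) of x with (y + z)
  => y == 6
stmt 4: z := z * z  -- replace 0 occurrence(s) of z with (z * z)
  => y == 6
stmt 3: y := z - x  -- replace 1 occurrence(s) of y with (z - x)
  => ( z - x ) == 6
stmt 2: z := y * z  -- replace 1 occurrence(s) of z with (y * z)
  => ( ( y * z ) - x ) == 6
stmt 1: y := 4 + x  -- replace 1 occurrence(s) of y with (4 + x)
  => ( ( ( 4 + x ) * z ) - x ) == 6

Answer: ( ( ( 4 + x ) * z ) - x ) == 6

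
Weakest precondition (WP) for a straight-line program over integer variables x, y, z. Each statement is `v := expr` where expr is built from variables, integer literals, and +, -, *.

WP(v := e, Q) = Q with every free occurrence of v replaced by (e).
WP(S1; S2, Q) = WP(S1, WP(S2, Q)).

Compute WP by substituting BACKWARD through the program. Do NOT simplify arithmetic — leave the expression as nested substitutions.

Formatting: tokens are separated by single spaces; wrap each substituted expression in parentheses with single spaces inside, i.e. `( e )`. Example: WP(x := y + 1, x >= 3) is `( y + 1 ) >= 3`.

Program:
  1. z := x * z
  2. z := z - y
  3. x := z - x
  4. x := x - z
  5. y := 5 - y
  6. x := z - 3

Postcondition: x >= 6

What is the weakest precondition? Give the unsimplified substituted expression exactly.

Answer: ( ( ( x * z ) - y ) - 3 ) >= 6

Derivation:
post: x >= 6
stmt 6: x := z - 3  -- replace 1 occurrence(s) of x with (z - 3)
  => ( z - 3 ) >= 6
stmt 5: y := 5 - y  -- replace 0 occurrence(s) of y with (5 - y)
  => ( z - 3 ) >= 6
stmt 4: x := x - z  -- replace 0 occurrence(s) of x with (x - z)
  => ( z - 3 ) >= 6
stmt 3: x := z - x  -- replace 0 occurrence(s) of x with (z - x)
  => ( z - 3 ) >= 6
stmt 2: z := z - y  -- replace 1 occurrence(s) of z with (z - y)
  => ( ( z - y ) - 3 ) >= 6
stmt 1: z := x * z  -- replace 1 occurrence(s) of z with (x * z)
  => ( ( ( x * z ) - y ) - 3 ) >= 6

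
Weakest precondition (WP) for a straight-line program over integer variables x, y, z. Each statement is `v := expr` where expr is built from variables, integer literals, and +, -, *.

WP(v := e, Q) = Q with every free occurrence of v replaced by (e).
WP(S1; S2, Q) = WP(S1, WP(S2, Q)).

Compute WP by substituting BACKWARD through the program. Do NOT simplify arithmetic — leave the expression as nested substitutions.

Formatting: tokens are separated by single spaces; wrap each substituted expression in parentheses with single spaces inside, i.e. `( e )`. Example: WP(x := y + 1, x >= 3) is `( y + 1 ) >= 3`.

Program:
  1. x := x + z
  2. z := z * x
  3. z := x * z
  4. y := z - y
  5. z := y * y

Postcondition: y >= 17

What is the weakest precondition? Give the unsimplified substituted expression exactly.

post: y >= 17
stmt 5: z := y * y  -- replace 0 occurrence(s) of z with (y * y)
  => y >= 17
stmt 4: y := z - y  -- replace 1 occurrence(s) of y with (z - y)
  => ( z - y ) >= 17
stmt 3: z := x * z  -- replace 1 occurrence(s) of z with (x * z)
  => ( ( x * z ) - y ) >= 17
stmt 2: z := z * x  -- replace 1 occurrence(s) of z with (z * x)
  => ( ( x * ( z * x ) ) - y ) >= 17
stmt 1: x := x + z  -- replace 2 occurrence(s) of x with (x + z)
  => ( ( ( x + z ) * ( z * ( x + z ) ) ) - y ) >= 17

Answer: ( ( ( x + z ) * ( z * ( x + z ) ) ) - y ) >= 17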